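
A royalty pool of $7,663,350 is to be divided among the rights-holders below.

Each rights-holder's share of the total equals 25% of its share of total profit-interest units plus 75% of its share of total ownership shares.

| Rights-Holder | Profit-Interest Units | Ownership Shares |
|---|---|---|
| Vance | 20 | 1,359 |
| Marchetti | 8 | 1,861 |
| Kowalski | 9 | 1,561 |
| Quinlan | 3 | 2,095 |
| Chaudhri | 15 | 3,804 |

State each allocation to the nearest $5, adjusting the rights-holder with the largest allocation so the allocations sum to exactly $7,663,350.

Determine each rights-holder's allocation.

Totals — profit-interest units 55, ownership shares 10,680.
Composite weights (25% profit-interest units + 75% ownership shares): Vance 0.1863; Marchetti 0.1671; Kowalski 0.1505; Quinlan 0.1608; Chaudhri 0.3353.
Proportional shares: Vance 1,428,023.00; Marchetti 1,280,176.71; Kowalski 1,153,563.14; Quinlan 1,231,938.31; Chaudhri 2,569,648.85.
At nearest $5: Vance $1,428,025; Marchetti $1,280,175; Kowalski $1,153,565; Quinlan $1,231,940; Chaudhri $2,569,650. Sum = $7,663,355.
Difference $7,663,350 − $7,663,355 = −$5 applied to largest allocation (Chaudhri): Chaudhri becomes $2,569,645.

Vance: $1,428,025 | Marchetti: $1,280,175 | Kowalski: $1,153,565 | Quinlan: $1,231,940 | Chaudhri: $2,569,645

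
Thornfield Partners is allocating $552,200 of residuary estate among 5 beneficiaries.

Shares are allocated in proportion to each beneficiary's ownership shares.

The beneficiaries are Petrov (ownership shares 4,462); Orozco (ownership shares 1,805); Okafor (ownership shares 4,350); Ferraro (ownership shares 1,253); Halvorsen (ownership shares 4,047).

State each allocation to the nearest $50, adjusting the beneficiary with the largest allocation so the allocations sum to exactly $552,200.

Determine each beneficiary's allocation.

Petrov: $154,850 · Orozco: $62,600 · Okafor: $150,900 · Ferraro: $43,450 · Halvorsen: $140,400

Combined ownership shares = 15,917.
Pro-rata amounts: Petrov 4,462/15,917 × $552,200 = 154,797.79; Orozco 1,805/15,917 × $552,200 = 62,619.90; Okafor 4,350/15,917 × $552,200 = 150,912.23; Ferraro 1,253/15,917 × $552,200 = 43,469.66; Halvorsen 4,047/15,917 × $552,200 = 140,400.41.
After rounding ($50): Petrov $154,800; Orozco $62,600; Okafor $150,900; Ferraro $43,450; Halvorsen $140,400. Sum = $552,150.
Difference $552,200 − $552,150 = +$50 applied to largest allocation (Petrov): Petrov becomes $154,850.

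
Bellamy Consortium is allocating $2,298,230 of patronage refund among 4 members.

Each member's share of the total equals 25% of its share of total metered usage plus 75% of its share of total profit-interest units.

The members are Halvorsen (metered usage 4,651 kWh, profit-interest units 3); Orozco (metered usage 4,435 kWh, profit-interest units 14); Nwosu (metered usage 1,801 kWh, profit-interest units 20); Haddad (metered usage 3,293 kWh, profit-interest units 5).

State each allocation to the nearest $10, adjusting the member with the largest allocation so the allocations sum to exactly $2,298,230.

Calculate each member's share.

Halvorsen: $311,570 · Orozco: $754,260 · Nwosu: $893,770 · Haddad: $338,630

Totals — metered usage 14,180, profit-interest units 42.
Blended shares (25% metered usage + 75% profit-interest units): Halvorsen 0.1356; Orozco 0.3282; Nwosu 0.3889; Haddad 0.1473.
Pro-rata amounts: Halvorsen 311,572.70; Orozco 754,258.66; Nwosu 893,770.90; Haddad 338,627.73.
After rounding ($10): Halvorsen $311,570; Orozco $754,260; Nwosu $893,770; Haddad $338,630. Sum = $2,298,230.
Rounded total matches; no reconciliation needed.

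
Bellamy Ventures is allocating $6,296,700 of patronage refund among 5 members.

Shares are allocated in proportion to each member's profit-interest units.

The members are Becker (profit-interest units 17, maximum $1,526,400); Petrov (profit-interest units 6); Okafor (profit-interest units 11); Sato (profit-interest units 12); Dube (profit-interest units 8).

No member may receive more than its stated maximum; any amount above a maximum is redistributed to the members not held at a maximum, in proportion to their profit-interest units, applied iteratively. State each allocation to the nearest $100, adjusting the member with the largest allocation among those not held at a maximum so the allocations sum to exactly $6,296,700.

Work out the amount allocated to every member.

Profit-interest units total: 54.
Pro-rata shares before constraints: Becker 1,982,294.44; Petrov 699,633.33; Okafor 1,282,661.11; Sato 1,399,266.67; Dube 932,844.44.
Cap binds for Becker ($1,526,400); remaining pool $4,770,300 reallocated over remaining profit-interest units 37.
Redistributed shares: Petrov 773,562.16 → $773,600; Okafor 1,418,197.30 → $1,418,200; Sato 1,547,124.32 → $1,547,100; Dube 1,031,416.22 → $1,031,400.

Becker: $1,526,400; Petrov: $773,600; Okafor: $1,418,200; Sato: $1,547,100; Dube: $1,031,400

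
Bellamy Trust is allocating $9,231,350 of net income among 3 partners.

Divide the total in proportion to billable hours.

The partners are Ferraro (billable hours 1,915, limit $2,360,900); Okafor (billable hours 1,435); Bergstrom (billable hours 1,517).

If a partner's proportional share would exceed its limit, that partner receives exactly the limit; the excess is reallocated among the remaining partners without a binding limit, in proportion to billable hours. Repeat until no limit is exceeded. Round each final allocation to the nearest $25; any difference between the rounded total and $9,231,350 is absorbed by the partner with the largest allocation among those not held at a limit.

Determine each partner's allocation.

Combined billable hours = 4,867.
Pro-rata shares before constraints: Ferraro 3,632,224.21; Okafor 2,721,797.26; Bergstrom 2,877,328.53.
Cap binds for Ferraro ($2,360,900); balance $6,870,450 reallocated over remaining billable hours 2,952.
Remaining shares: Okafor 3,339,802.08 → $3,339,800; Bergstrom 3,530,647.92 → $3,530,650.

Ferraro: $2,360,900; Okafor: $3,339,800; Bergstrom: $3,530,650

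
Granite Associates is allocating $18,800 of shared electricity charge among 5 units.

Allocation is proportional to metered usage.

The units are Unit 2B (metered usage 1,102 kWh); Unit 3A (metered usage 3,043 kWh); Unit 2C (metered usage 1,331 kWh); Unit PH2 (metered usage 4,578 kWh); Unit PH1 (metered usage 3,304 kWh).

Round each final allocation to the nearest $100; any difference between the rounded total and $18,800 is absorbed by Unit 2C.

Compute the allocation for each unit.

Unit 2B: $1,600 | Unit 3A: $4,300 | Unit 2C: $1,800 | Unit PH2: $6,400 | Unit PH1: $4,700

Metered usage total: 13,358.
Unrounded shares: Unit 2B 1,102/13,358 × $18,800 = 1,550.95; Unit 3A 3,043/13,358 × $18,800 = 4,282.71; Unit 2C 1,331/13,358 × $18,800 = 1,873.24; Unit PH2 4,578/13,358 × $18,800 = 6,443.06; Unit PH1 3,304/13,358 × $18,800 = 4,650.04.
After rounding ($100): Unit 2B $1,600; Unit 3A $4,300; Unit 2C $1,900; Unit PH2 $6,400; Unit PH1 $4,700. Sum = $18,900.
Difference $18,800 − $18,900 = −$100 applied to Unit 2C: Unit 2C becomes $1,800.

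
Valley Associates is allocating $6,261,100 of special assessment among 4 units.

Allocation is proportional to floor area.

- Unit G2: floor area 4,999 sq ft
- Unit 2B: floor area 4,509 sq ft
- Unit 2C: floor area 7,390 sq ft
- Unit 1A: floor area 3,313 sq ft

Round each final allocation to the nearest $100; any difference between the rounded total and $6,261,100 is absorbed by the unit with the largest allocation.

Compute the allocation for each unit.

Unit G2: $1,548,600 · Unit 2B: $1,396,800 · Unit 2C: $2,289,400 · Unit 1A: $1,026,300

Floor area total: 20,211.
Raw shares: Unit G2 4,999/20,211 × $6,261,100 = 1,548,623.96; Unit 2B 4,509/20,211 × $6,261,100 = 1,396,828.45; Unit 2C 7,390/20,211 × $6,261,100 = 2,289,324.08; Unit 1A 3,313/20,211 × $6,261,100 = 1,026,323.50.
Rounded to nearest $100: Unit G2 $1,548,600; Unit 2B $1,396,800; Unit 2C $2,289,300; Unit 1A $1,026,300. Sum = $6,261,000.
Difference $6,261,100 − $6,261,000 = +$100 applied to largest allocation (Unit 2C): Unit 2C becomes $2,289,400.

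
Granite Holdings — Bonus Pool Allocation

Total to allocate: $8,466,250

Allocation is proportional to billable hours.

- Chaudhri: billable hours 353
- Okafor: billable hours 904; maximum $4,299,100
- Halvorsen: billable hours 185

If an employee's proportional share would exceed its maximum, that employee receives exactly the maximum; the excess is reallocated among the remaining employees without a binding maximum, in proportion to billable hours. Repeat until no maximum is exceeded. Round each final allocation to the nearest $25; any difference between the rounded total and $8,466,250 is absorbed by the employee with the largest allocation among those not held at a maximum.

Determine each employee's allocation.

Chaudhri: $2,734,200 | Okafor: $4,299,100 | Halvorsen: $1,432,950

Billable hours total: 1,442.
Proportional shares (ignoring caps): Chaudhri 2,072,528.61; Okafor 5,307,552.01; Halvorsen 1,086,169.38.
Cap binds for Okafor ($4,299,100); balance $4,167,150 reallocated over remaining billable hours 538.
Remaining shares: Chaudhri 2,734,208.09 → $2,734,200; Halvorsen 1,432,941.91 → $1,432,950.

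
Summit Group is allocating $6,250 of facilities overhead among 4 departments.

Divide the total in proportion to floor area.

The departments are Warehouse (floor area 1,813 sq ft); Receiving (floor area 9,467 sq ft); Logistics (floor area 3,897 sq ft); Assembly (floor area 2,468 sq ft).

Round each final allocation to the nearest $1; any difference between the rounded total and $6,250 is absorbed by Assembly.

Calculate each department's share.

Warehouse: $642 | Receiving: $3,353 | Logistics: $1,380 | Assembly: $875

Combined floor area = 17,645.
Unrounded shares: Warehouse 1,813/17,645 × $6,250 = 642.18; Receiving 9,467/17,645 × $6,250 = 3,353.29; Logistics 3,897/17,645 × $6,250 = 1,380.35; Assembly 2,468/17,645 × $6,250 = 874.19.
At nearest $1: Warehouse $642; Receiving $3,353; Logistics $1,380; Assembly $874. Sum = $6,249.
Difference $6,250 − $6,249 = +$1 applied to Assembly: Assembly becomes $875.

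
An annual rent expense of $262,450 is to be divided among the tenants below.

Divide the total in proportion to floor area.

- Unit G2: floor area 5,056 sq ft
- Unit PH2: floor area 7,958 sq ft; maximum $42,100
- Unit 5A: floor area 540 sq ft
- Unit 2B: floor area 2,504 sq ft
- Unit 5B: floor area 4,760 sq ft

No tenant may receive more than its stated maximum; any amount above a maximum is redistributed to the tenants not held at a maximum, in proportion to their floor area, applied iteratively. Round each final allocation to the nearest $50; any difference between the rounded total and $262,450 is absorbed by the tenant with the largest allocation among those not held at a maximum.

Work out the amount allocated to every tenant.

Total floor area = 20,818.
Proportional shares (ignoring caps): Unit G2 63,740.38; Unit PH2 100,325.54; Unit 5A 6,807.71; Unit 2B 31,567.62; Unit 5B 60,008.74.
Cap binds for Unit PH2 ($42,100); residual $220,350 reallocated over remaining floor area 12,860.
Redistributed shares: Unit G2 86,632.16 → $86,650; Unit 5A 9,252.64 → $9,250; Unit 2B 42,904.85 → $42,900; Unit 5B 81,560.34 → $81,550.

Unit G2: $86,650 | Unit PH2: $42,100 | Unit 5A: $9,250 | Unit 2B: $42,900 | Unit 5B: $81,550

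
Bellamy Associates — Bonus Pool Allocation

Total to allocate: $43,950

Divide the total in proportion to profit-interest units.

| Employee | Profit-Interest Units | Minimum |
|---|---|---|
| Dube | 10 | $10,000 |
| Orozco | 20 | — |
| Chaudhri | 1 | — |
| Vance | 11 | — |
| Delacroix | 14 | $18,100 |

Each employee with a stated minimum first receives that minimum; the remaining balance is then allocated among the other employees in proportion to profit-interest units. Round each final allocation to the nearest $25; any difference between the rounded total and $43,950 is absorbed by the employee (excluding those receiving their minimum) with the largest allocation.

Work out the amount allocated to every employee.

Guaranteed amounts: Dube $10,000; Delacroix $18,100. Residual $15,850.
Residual split over remaining profit-interest units 32: Orozco 9,906.25 → $9,900; Chaudhri 495.31 → $500; Vance 5,448.44 → $5,450.

Dube: $10,000 · Orozco: $9,900 · Chaudhri: $500 · Vance: $5,450 · Delacroix: $18,100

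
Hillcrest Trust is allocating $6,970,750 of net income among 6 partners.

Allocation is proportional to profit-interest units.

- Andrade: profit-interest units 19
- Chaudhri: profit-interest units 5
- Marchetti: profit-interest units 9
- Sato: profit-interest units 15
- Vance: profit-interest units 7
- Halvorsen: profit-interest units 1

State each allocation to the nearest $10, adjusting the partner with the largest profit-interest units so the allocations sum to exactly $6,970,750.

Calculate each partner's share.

Andrade: $2,365,070; Chaudhri: $622,390; Marchetti: $1,120,300; Sato: $1,867,170; Vance: $871,340; Halvorsen: $124,480

Profit-interest units total: 56.
Proportional shares: Andrade 19/56 × $6,970,750 = 2,365,075.89; Chaudhri 5/56 × $6,970,750 = 622,388.39; Marchetti 9/56 × $6,970,750 = 1,120,299.11; Sato 15/56 × $6,970,750 = 1,867,165.18; Vance 7/56 × $6,970,750 = 871,343.75; Halvorsen 1/56 × $6,970,750 = 124,477.68.
After rounding ($10): Andrade $2,365,080; Chaudhri $622,390; Marchetti $1,120,300; Sato $1,867,170; Vance $871,340; Halvorsen $124,480. Sum = $6,970,760.
Difference $6,970,750 − $6,970,760 = −$10 applied to largest profit-interest units (Andrade): Andrade becomes $2,365,070.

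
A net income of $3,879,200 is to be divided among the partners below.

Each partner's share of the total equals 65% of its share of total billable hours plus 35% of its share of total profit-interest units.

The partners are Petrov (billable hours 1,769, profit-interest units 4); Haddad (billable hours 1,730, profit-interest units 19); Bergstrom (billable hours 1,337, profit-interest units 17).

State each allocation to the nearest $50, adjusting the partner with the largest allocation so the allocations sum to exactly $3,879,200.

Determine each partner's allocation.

Billable hours total 4,836; profit-interest units total 40.
Blended shares (65% billable hours + 35% profit-interest units): Petrov 0.2728; Haddad 0.3988; Bergstrom 0.3285.
Pro-rata amounts: Petrov 1,058,124.80; Haddad 1,546,935.28; Bergstrom 1,274,139.92.
Rounded to nearest $50: Petrov $1,058,100; Haddad $1,546,950; Bergstrom $1,274,150. Sum = $3,879,200.
Sum already equals the total — no adjustment.

Petrov: $1,058,100 · Haddad: $1,546,950 · Bergstrom: $1,274,150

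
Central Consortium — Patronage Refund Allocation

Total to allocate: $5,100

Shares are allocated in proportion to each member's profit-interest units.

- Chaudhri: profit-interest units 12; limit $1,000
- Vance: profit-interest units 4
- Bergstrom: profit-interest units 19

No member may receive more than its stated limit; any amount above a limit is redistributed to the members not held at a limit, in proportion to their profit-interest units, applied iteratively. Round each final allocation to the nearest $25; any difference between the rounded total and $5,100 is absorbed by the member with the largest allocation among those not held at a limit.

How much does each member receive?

Chaudhri: $1,000 · Vance: $725 · Bergstrom: $3,375

Profit-interest units total: 35.
Pro-rata shares before constraints: Chaudhri 1,748.57; Vance 582.86; Bergstrom 2,768.57.
Cap binds for Chaudhri ($1,000); remaining pool $4,100 reallocated over remaining profit-interest units 23.
Shares after redistribution: Vance 713.04 → $725; Bergstrom 3,386.96 → $3,375.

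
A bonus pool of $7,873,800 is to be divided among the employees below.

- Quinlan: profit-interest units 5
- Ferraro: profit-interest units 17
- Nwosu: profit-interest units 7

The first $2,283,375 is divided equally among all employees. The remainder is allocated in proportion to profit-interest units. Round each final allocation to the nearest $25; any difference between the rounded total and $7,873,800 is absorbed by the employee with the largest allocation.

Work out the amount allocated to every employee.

First tranche $2,283,375 split equally: $761,125 each.
Remainder $5,590,425 by profit-interest units (total 29): Quinlan 963,866.38 → $963,875; Ferraro 3,277,145.69 → $3,277,150; Nwosu 1,349,412.93 → $1,349,425.
Rounding difference −$25 on remainder applied to Ferraro.
Totals: Quinlan $761,125 + $963,875 = $1,725,000; Ferraro $761,125 + $3,277,125 = $4,038,250; Nwosu $761,125 + $1,349,425 = $2,110,550.

Quinlan: $1,725,000 | Ferraro: $4,038,250 | Nwosu: $2,110,550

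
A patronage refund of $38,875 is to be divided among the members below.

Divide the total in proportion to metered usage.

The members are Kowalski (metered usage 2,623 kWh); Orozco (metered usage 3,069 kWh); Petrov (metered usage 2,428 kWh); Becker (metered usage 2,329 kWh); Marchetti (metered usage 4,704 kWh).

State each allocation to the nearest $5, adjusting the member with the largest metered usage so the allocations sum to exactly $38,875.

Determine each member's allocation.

Kowalski: $6,730 | Orozco: $7,875 | Petrov: $6,230 | Becker: $5,975 | Marchetti: $12,065

Total metered usage = 15,153.
Pro-rata amounts: Kowalski 2,623/15,153 × $38,875 = 6,729.30; Orozco 3,069/15,153 × $38,875 = 7,873.52; Petrov 2,428/15,153 × $38,875 = 6,229.03; Becker 2,329/15,153 × $38,875 = 5,975.05; Marchetti 4,704/15,153 × $38,875 = 12,068.11.
Rounded to nearest $5: Kowalski $6,730; Orozco $7,875; Petrov $6,230; Becker $5,975; Marchetti $12,070. Sum = $38,880.
Difference $38,875 − $38,880 = −$5 applied to largest metered usage (Marchetti): Marchetti becomes $12,065.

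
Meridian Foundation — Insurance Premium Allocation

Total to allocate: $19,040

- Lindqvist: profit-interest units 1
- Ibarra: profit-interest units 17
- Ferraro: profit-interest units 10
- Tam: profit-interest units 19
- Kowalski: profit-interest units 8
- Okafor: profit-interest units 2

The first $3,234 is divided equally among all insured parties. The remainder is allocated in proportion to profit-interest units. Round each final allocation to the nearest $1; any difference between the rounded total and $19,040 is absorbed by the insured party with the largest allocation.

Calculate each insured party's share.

Lindqvist: $816 · Ibarra: $5,253 · Ferraro: $3,312 · Tam: $5,808 · Kowalski: $2,757 · Okafor: $1,094

First tranche $3,234 split equally: $539 each.
Remainder $15,806 by profit-interest units (total 57): Lindqvist 277.30 → $277; Ibarra 4,714.07 → $4,714; Ferraro 2,772.98 → $2,773; Tam 5,268.67 → $5,269; Kowalski 2,218.39 → $2,218; Okafor 554.60 → $555.
Totals: Lindqvist $539 + $277 = $816; Ibarra $539 + $4,714 = $5,253; Ferraro $539 + $2,773 = $3,312; Tam $539 + $5,269 = $5,808; Kowalski $539 + $2,218 = $2,757; Okafor $539 + $555 = $1,094.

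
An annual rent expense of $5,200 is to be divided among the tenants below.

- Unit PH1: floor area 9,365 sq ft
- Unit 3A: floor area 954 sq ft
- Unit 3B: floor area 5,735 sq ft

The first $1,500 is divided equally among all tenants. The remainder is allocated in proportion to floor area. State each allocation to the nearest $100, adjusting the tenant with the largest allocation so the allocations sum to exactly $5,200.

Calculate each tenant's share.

Unit PH1: $2,700 | Unit 3A: $700 | Unit 3B: $1,800

$1,500 shared equally gives $500 per tenant.
Remainder $3,700 by floor area (total 16,054): Unit PH1 2,158.37 → $2,200; Unit 3A 219.87 → $200; Unit 3B 1,321.76 → $1,300.
Totals: Unit PH1 $500 + $2,200 = $2,700; Unit 3A $500 + $200 = $700; Unit 3B $500 + $1,300 = $1,800.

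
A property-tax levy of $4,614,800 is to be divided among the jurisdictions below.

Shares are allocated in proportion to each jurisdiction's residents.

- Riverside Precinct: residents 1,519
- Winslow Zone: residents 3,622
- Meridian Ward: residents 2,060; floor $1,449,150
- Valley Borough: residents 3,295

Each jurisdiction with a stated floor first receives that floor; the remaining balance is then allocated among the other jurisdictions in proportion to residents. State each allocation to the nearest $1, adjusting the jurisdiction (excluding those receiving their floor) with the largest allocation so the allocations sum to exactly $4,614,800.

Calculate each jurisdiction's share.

Riverside Precinct: $570,012 | Winslow Zone: $1,359,173 | Meridian Ward: $1,449,150 | Valley Borough: $1,236,465

Minimums first: Meridian Ward $1,449,150. Residual $3,165,650.
Residual split over remaining residents 8,436: Riverside Precinct 570,012.13 → $570,012; Winslow Zone 1,359,173.10 → $1,359,173; Valley Borough 1,236,464.76 → $1,236,465.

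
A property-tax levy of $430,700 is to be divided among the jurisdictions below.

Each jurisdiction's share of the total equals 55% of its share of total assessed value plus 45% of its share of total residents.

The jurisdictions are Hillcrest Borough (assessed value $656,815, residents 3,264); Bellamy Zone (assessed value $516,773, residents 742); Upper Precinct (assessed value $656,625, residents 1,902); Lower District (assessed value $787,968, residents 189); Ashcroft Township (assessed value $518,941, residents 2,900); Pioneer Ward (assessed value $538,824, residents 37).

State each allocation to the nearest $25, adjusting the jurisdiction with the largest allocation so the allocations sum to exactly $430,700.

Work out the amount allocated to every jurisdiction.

Assessed value total 3,675,946; residents total 9,034.
Blended shares (55% assessed value + 45% residents): Hillcrest Borough 0.2609; Bellamy Zone 0.1143; Upper Precinct 0.1930; Lower District 0.1273; Ashcroft Township 0.2221; Pioneer Ward 0.0825.
Pro-rata amounts: Hillcrest Borough 112,352.11; Bellamy Zone 49,220.67; Upper Precinct 83,119.59; Lower District 54,832.96; Ashcroft Township 95,658.01; Pioneer Ward 35,516.65.
Rounded to nearest $25: Hillcrest Borough $112,350; Bellamy Zone $49,225; Upper Precinct $83,125; Lower District $54,825; Ashcroft Township $95,650; Pioneer Ward $35,525. Sum = $430,700.
No rounding difference to absorb.

Hillcrest Borough: $112,350; Bellamy Zone: $49,225; Upper Precinct: $83,125; Lower District: $54,825; Ashcroft Township: $95,650; Pioneer Ward: $35,525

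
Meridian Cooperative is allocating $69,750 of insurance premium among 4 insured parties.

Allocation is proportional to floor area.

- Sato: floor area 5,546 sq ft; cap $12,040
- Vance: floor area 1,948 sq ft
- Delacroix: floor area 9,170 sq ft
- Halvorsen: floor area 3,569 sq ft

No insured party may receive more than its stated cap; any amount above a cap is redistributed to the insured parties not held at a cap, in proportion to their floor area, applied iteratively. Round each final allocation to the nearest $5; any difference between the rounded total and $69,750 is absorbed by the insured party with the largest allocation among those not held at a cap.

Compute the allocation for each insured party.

Sato: $12,040 | Vance: $7,655 | Delacroix: $36,030 | Halvorsen: $14,025

Sum of floor area: 20,233.
Unconstrained shares: Sato 19,118.94; Vance 6,715.42; Delacroix 31,612.09; Halvorsen 12,303.55.
Held at cap: Sato ($12,040); residual $57,710 reallocated over remaining floor area 14,687.
Remaining shares: Vance 7,654.33 → $7,655; Delacroix 36,031.91 → $36,030; Halvorsen 14,023.76 → $14,025.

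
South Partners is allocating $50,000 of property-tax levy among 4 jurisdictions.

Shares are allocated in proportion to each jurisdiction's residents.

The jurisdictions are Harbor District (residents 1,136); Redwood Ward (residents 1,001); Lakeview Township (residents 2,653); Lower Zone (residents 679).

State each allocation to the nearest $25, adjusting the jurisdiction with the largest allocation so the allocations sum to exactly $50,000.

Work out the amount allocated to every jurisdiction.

Combined residents = 5,469.
Proportional shares: Harbor District 1,136/5,469 × $50,000 = 10,385.81; Redwood Ward 1,001/5,469 × $50,000 = 9,151.58; Lakeview Township 2,653/5,469 × $50,000 = 24,254.89; Lower Zone 679/5,469 × $50,000 = 6,207.72.
At nearest $25: Harbor District $10,375; Redwood Ward $9,150; Lakeview Township $24,250; Lower Zone $6,200. Sum = $49,975.
Difference $50,000 − $49,975 = +$25 applied to largest allocation (Lakeview Township): Lakeview Township becomes $24,275.

Harbor District: $10,375 · Redwood Ward: $9,150 · Lakeview Township: $24,275 · Lower Zone: $6,200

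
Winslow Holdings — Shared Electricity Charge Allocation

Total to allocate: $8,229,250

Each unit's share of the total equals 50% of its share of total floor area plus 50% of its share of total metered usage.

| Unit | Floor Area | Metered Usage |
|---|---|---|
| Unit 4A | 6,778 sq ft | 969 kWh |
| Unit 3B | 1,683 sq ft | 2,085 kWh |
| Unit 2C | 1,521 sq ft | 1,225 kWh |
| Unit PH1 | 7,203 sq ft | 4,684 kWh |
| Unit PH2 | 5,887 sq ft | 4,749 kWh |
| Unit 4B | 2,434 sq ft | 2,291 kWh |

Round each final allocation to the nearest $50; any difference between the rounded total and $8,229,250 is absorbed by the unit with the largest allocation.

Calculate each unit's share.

Floor area total 25,506; metered usage total 16,003.
Combined weights (50% floor area + 50% metered usage): Unit 4A 0.1631; Unit 3B 0.0981; Unit 2C 0.0681; Unit PH1 0.2875; Unit PH2 0.2638; Unit 4B 0.1193.
Proportional shares: Unit 4A 1,342,571.45; Unit 3B 807,587.92; Unit 2C 560,334.47; Unit PH1 2,366,317.79; Unit PH2 2,170,733.35; Unit 4B 981,705.02.
After rounding ($50): Unit 4A $1,342,550; Unit 3B $807,600; Unit 2C $560,350; Unit PH1 $2,366,300; Unit PH2 $2,170,750; Unit 4B $981,700. Sum = $8,229,250.
Sum already equals the total — no adjustment.

Unit 4A: $1,342,550; Unit 3B: $807,600; Unit 2C: $560,350; Unit PH1: $2,366,300; Unit PH2: $2,170,750; Unit 4B: $981,700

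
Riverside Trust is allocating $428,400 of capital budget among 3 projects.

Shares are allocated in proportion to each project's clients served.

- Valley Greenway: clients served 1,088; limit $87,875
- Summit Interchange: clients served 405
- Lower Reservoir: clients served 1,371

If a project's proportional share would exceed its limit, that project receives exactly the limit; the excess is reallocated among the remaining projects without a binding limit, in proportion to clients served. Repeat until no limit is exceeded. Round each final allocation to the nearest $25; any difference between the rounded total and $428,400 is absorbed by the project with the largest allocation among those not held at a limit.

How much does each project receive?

Valley Greenway: $87,875 | Summit Interchange: $77,650 | Lower Reservoir: $262,875

Clients served total: 2,864.
Pro-rata shares before constraints: Valley Greenway 162,744.13; Summit Interchange 60,580.31; Lower Reservoir 205,075.56.
Capped: Valley Greenway ($87,875); residual $340,525 reallocated over remaining clients served 1,776.
Redistributed shares: Summit Interchange 77,653.51 → $77,650; Lower Reservoir 262,871.49 → $262,875.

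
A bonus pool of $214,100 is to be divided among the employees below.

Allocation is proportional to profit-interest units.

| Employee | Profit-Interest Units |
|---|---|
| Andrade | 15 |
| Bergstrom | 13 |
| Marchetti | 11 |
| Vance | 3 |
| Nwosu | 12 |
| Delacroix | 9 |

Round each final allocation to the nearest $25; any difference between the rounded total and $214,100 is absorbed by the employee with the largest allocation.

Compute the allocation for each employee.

Total profit-interest units = 63.
Unrounded shares: Andrade 15/63 × $214,100 = 50,976.19; Bergstrom 13/63 × $214,100 = 44,179.37; Marchetti 11/63 × $214,100 = 37,382.54; Vance 3/63 × $214,100 = 10,195.24; Nwosu 12/63 × $214,100 = 40,780.95; Delacroix 9/63 × $214,100 = 30,585.71.
At nearest $25: Andrade $50,975; Bergstrom $44,175; Marchetti $37,375; Vance $10,200; Nwosu $40,775; Delacroix $30,575. Sum = $214,075.
Difference $214,100 − $214,075 = +$25 applied to largest allocation (Andrade): Andrade becomes $51,000.

Andrade: $51,000 · Bergstrom: $44,175 · Marchetti: $37,375 · Vance: $10,200 · Nwosu: $40,775 · Delacroix: $30,575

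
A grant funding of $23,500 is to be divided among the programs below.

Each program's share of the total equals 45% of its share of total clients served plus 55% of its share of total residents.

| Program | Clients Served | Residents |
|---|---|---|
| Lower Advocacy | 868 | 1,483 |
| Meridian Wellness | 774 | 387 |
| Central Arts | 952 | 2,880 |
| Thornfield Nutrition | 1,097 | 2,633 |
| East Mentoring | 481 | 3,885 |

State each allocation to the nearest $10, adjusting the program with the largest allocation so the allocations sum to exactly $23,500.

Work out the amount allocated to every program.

Lower Advocacy: $3,900 | Meridian Wellness: $2,410 | Central Arts: $5,720 | Thornfield Nutrition: $5,790 | East Mentoring: $5,680

Clients served total 4,172; residents total 11,268.
Combined weights (45% clients served + 55% residents): Lower Advocacy 0.1660; Meridian Wellness 0.1024; Central Arts 0.2433; Thornfield Nutrition 0.2468; East Mentoring 0.2415.
Proportional shares: Lower Advocacy 3,901.25; Meridian Wellness 2,405.81; Central Arts 5,716.60; Thornfield Nutrition 5,800.82; East Mentoring 5,675.52.
Rounded to nearest $10: Lower Advocacy $3,900; Meridian Wellness $2,410; Central Arts $5,720; Thornfield Nutrition $5,800; East Mentoring $5,680. Sum = $23,510.
Difference $23,500 − $23,510 = −$10 applied to largest allocation (Thornfield Nutrition): Thornfield Nutrition becomes $5,790.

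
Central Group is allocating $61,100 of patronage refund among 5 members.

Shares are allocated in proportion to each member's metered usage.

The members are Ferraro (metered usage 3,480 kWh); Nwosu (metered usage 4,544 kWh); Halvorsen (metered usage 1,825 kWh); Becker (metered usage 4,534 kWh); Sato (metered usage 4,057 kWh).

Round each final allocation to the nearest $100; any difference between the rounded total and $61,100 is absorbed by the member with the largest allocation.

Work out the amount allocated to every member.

Total metered usage = 18,440.
Pro-rata amounts: Ferraro 3,480/18,440 × $61,100 = 11,530.80; Nwosu 4,544/18,440 × $61,100 = 15,056.31; Halvorsen 1,825/18,440 × $61,100 = 6,047.04; Becker 4,534/18,440 × $61,100 = 15,023.18; Sato 4,057/18,440 × $61,100 = 13,442.66.
At nearest $100: Ferraro $11,500; Nwosu $15,100; Halvorsen $6,000; Becker $15,000; Sato $13,400. Sum = $61,000.
Difference $61,100 − $61,000 = +$100 applied to largest allocation (Nwosu): Nwosu becomes $15,200.

Ferraro: $11,500 | Nwosu: $15,200 | Halvorsen: $6,000 | Becker: $15,000 | Sato: $13,400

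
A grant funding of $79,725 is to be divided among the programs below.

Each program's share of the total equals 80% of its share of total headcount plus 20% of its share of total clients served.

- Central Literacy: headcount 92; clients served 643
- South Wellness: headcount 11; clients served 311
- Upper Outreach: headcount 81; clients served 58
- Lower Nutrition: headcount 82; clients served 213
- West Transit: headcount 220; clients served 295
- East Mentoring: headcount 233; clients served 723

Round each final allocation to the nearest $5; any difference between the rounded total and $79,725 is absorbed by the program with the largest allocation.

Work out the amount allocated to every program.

Central Literacy: $12,730 | South Wellness: $3,185 | Upper Outreach: $7,600 | Lower Nutrition: $8,790 | West Transit: $21,615 | East Mentoring: $25,805

Totals — headcount 719, clients served 2,243.
Composite weights (80% headcount + 20% clients served): Central Literacy 0.1597; South Wellness 0.0400; Upper Outreach 0.0953; Lower Nutrition 0.1102; West Transit 0.2711; East Mentoring 0.3237.
Pro-rata amounts: Central Literacy 12,731.95; South Wellness 3,186.60; Upper Outreach 7,597.54; Lower Nutrition 8,788.11; West Transit 21,612.53; East Mentoring 25,808.27.
After rounding ($5): Central Literacy $12,730; South Wellness $3,185; Upper Outreach $7,600; Lower Nutrition $8,790; West Transit $21,615; East Mentoring $25,810. Sum = $79,730.
Difference $79,725 − $79,730 = −$5 applied to largest allocation (East Mentoring): East Mentoring becomes $25,805.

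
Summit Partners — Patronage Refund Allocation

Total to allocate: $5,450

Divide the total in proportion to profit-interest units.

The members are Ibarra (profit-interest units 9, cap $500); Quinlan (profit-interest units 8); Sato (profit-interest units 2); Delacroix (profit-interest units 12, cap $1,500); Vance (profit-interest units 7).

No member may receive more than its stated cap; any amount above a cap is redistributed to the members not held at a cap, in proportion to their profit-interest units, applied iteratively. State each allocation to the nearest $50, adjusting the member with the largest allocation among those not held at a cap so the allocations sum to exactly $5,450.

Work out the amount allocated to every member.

Ibarra: $500 · Quinlan: $1,650 · Sato: $400 · Delacroix: $1,500 · Vance: $1,400

Combined profit-interest units = 38.
Proportional shares (ignoring caps): Ibarra 1,290.79; Quinlan 1,147.37; Sato 286.84; Delacroix 1,721.05; Vance 1,003.95.
Cap binds for Ibarra ($500), Delacroix ($1,500); remaining pool $3,450 reallocated over remaining profit-interest units 17.
Shares after redistribution: Quinlan 1,623.53 → $1,600; Sato 405.88 → $400; Vance 1,420.59 → $1,400.
Rounding difference +$50 applied to Quinlan → $1,650.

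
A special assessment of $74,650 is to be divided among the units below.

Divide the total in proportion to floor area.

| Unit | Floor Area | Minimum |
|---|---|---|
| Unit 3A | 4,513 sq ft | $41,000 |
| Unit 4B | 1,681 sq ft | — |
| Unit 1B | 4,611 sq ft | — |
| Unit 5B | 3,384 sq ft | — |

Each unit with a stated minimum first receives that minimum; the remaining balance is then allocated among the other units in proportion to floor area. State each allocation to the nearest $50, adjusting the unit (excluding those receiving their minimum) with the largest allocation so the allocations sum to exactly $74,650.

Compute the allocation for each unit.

Unit 3A: $41,000 | Unit 4B: $5,850 | Unit 1B: $16,050 | Unit 5B: $11,750

Guaranteed amounts: Unit 3A $41,000. Residual $33,650.
Residual split over remaining floor area 9,676: Unit 4B 5,845.97 → $5,850; Unit 1B 16,035.57 → $16,050; Unit 5B 11,768.46 → $11,750.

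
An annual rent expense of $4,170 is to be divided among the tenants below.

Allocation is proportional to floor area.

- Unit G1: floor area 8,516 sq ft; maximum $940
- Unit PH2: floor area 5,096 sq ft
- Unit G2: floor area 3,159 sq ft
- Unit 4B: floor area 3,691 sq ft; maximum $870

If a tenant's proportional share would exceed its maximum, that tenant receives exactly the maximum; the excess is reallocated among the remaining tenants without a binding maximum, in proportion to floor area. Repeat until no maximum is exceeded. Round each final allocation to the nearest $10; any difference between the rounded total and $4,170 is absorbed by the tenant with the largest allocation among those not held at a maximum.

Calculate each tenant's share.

Unit G1: $940 · Unit PH2: $1,460 · Unit G2: $900 · Unit 4B: $870

Combined floor area = 20,462.
Unconstrained shares: Unit G1 1,735.50; Unit PH2 1,038.53; Unit G2 643.78; Unit 4B 752.20.
Cap binds for Unit G1 ($940); residual $3,230 reallocated over remaining floor area 11,946.
Cap binds for Unit 4B ($870); residual $2,360 reallocated over remaining floor area 8,255.
Shares after redistribution: Unit PH2 1,456.88 → $1,460; Unit G2 903.12 → $900.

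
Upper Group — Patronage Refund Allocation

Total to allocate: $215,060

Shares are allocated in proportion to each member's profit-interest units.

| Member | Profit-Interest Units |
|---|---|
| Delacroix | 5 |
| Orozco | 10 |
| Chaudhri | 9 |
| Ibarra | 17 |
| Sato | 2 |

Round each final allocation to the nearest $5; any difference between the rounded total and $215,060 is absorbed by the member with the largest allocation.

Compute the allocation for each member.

Combined profit-interest units = 43.
Proportional shares: Delacroix 5/43 × $215,060 = 25,006.98; Orozco 10/43 × $215,060 = 50,013.95; Chaudhri 9/43 × $215,060 = 45,012.56; Ibarra 17/43 × $215,060 = 85,023.72; Sato 2/43 × $215,060 = 10,002.79.
Rounded to nearest $5: Delacroix $25,005; Orozco $50,015; Chaudhri $45,015; Ibarra $85,025; Sato $10,005. Sum = $215,065.
Difference $215,060 − $215,065 = −$5 applied to largest allocation (Ibarra): Ibarra becomes $85,020.

Delacroix: $25,005 · Orozco: $50,015 · Chaudhri: $45,015 · Ibarra: $85,020 · Sato: $10,005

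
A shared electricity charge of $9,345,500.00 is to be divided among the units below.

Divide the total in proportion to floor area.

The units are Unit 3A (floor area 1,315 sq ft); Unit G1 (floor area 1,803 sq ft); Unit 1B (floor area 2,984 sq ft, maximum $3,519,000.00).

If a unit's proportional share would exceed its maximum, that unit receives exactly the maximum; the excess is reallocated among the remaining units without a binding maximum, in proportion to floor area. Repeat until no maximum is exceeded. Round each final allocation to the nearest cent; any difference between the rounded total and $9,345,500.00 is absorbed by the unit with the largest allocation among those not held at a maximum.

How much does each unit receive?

Unit 3A: $2,457,295.54 | Unit G1: $3,369,204.46 | Unit 1B: $3,519,000.00

Total floor area = 6,102.
Proportional shares (ignoring caps): Unit 3A 2,013,984.3494; Unit G1 2,761,379.3019; Unit 1B 4,570,136.3487.
Cap binds for Unit 1B ($3,519,000.00); remaining pool $5,826,500.00 reallocated over remaining floor area 3,118.
Redistributed shares: Unit 3A 2,457,295.5420 → $2,457,295.54; Unit G1 3,369,204.4580 → $3,369,204.46.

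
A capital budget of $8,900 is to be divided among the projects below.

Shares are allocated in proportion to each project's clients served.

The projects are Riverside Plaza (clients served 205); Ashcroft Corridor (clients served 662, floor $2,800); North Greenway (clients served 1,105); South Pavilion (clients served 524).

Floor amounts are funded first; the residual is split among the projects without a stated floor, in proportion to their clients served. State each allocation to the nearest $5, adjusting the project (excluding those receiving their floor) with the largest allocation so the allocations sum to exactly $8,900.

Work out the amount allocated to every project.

Fund the minimums — Ashcroft Corridor $2,800. Balance $6,100.
Balance split over remaining clients served 1,834: Riverside Plaza 681.84 → $680; North Greenway 3,675.30 → $3,675; South Pavilion 1,742.86 → $1,745.

Riverside Plaza: $680 · Ashcroft Corridor: $2,800 · North Greenway: $3,675 · South Pavilion: $1,745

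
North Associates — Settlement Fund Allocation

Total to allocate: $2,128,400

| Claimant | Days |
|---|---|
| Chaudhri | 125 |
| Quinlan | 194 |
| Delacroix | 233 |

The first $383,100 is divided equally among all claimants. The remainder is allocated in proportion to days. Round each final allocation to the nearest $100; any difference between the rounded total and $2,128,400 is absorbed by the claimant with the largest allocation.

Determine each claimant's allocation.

Chaudhri: $522,900; Quinlan: $741,100; Delacroix: $864,400

$383,100 shared equally gives $127,700 per claimant.
Remainder $1,745,300 by days (total 552): Chaudhri 395,221.92 → $395,200; Quinlan 613,384.42 → $613,400; Delacroix 736,693.66 → $736,700.
Totals: Chaudhri $127,700 + $395,200 = $522,900; Quinlan $127,700 + $613,400 = $741,100; Delacroix $127,700 + $736,700 = $864,400.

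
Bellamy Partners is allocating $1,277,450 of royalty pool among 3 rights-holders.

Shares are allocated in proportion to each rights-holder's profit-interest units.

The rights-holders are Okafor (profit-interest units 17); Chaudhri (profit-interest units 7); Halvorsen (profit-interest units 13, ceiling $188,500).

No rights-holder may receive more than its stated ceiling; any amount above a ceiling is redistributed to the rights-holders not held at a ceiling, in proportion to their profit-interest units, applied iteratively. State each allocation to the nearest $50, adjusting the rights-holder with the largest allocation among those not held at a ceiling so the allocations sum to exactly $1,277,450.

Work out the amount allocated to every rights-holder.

Combined profit-interest units = 37.
Unconstrained shares: Okafor 586,936.49; Chaudhri 241,679.73; Halvorsen 448,833.78.
Cap binds for Halvorsen ($188,500); remaining pool $1,088,950 reallocated over remaining profit-interest units 24.
Shares after redistribution: Okafor 771,339.58 → $771,350; Chaudhri 317,610.42 → $317,600.

Okafor: $771,350; Chaudhri: $317,600; Halvorsen: $188,500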